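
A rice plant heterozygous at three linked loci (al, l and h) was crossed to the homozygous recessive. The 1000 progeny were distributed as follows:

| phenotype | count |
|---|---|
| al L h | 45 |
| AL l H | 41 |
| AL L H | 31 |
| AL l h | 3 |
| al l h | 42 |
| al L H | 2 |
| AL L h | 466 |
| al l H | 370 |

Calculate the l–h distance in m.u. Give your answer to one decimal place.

The two most frequent reciprocal classes, AL L h and al l H, are the parental types, so the F1 was AL L h / al l H.
The two rarest classes, AL l h and al L H, are the double crossovers. Comparing them with the parentals, only the l allele has switched, so l is the middle locus and the order is h – l – al.
Crossovers in the h–l interval produce the single-crossover classes AL L H and al l h (31 + 42 = 73) plus the double crossovers (5).
RF(h–l) = (73 + 5) / 1000 = 78/1000 = 0.0780 → 7.8 m.u.

7.8 m.u.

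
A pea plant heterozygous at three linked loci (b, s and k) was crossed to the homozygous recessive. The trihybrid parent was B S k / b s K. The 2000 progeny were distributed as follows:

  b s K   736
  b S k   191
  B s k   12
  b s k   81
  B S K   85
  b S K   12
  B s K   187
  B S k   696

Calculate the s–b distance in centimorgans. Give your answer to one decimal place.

20.1 centimorgans

The two rarest classes, B s k and b S K, are the double crossovers. Comparing them with the parentals, only the s allele has switched, so s is the middle locus and the order is k – s – b.
Crossovers in the s–b interval produce the single-crossover classes b S k and B s K (191 + 187 = 378) plus the double crossovers (24).
RF(s–b) = (378 + 24) / 2000 = 402/2000 = 0.2010 → 20.1 centimorgans.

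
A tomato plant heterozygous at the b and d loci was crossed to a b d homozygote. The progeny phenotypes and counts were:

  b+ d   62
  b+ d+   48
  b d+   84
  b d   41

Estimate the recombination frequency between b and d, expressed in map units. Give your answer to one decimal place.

37.9 map units

The two most frequent classes, b+ d (62) and b d+ (84), are the parental types, so the F1 was b+ d / b d+.
The recombinant classes are b+ d+ and b d: 48 + 41 = 89.
Recombination frequency = 89/235 = 0.3787 ≈ 37.9%, i.e. 37.9 map units.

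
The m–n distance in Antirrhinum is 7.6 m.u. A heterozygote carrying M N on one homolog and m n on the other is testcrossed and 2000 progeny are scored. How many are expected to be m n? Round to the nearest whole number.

A map distance of 7.6 m.u. corresponds to a recombination frequency of 0.076.
The F1 is M N / m n, so m n is a parental gamete class with expected frequency (1 − r)/2 = 0.924/2 = 0.4620.
Expected number = 0.4620 × 2000 = 924.00 ≈ 924.

924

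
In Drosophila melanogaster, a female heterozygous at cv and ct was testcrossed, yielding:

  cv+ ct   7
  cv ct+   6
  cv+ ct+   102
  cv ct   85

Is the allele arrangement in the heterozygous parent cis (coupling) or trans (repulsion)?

The two most frequent classes are cv+ ct+ (102) and cv ct (85); these are the parental (non-recombinant) types.
So the F1 carried cv+ ct+ on one chromosome and cv ct on the other — the recessive alleles are on the same chromosome (cis / coupling).

cis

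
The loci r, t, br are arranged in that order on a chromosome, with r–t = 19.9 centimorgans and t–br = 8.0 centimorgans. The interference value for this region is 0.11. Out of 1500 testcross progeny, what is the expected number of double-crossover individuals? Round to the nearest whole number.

Map distances give recombination frequencies of 0.199 and 0.080 for the two intervals.
With interference 0.11 (so coincidence = 0.89), expected double-crossover frequency = 0.199 × 0.080 × 0.89 = 0.01417.
Expected number = 0.01417 × 1500 = 21.25 ≈ 21.

21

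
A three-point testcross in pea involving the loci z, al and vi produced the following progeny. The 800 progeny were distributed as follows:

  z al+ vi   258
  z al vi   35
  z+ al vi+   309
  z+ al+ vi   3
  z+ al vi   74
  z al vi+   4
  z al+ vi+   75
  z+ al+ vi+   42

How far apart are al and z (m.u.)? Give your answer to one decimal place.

10.5 m.u.

The two most frequent reciprocal classes, z+ al vi+ and z al+ vi, are the parental types, so the F1 was z+ al vi+ / z al+ vi.
The two rarest classes, z al vi+ and z+ al+ vi, are the double crossovers. Comparing them with the parentals, only the z allele has switched, so z is the middle locus and the order is vi – z – al.
Crossovers in the z–al interval produce the single-crossover classes z+ al+ vi+ and z al vi (42 + 35 = 77) plus the double crossovers (7).
RF(z–al) = (77 + 7) / 800 = 84/800 = 0.1050 → 10.5 m.u.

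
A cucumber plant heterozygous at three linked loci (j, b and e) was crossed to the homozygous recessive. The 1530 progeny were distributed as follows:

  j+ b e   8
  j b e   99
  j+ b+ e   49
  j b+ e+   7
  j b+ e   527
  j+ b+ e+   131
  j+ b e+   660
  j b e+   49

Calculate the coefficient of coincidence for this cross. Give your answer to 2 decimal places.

The two most frequent reciprocal classes, j+ b e+ and j b+ e, are the parental types, so the F1 was j+ b e+ / j b+ e.
The two rarest classes, j+ b e and j b+ e+, are the double crossovers. Comparing them with the parentals, only the e allele has switched, so e is the middle locus and the order is j – e – b.
j–e: (98 + 15)/1530 = 0.0739; e–b: (230 + 15)/1530 = 0.1601.
Expected DCO frequency = 0.0739 × 0.1601 ≈ 0.01183; observed = 15/1530 ≈ 0.00980.
Coefficient of coincidence = 0.00980/0.01183 ≈ 0.83.

0.83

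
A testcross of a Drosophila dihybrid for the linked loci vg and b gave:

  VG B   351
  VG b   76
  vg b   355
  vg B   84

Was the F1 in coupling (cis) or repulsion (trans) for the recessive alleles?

cis

The two most frequent classes are VG B (351) and vg b (355); these are the parental (non-recombinant) types.
So the F1 carried VG B on one chromosome and vg b on the other — the recessive alleles are on the same chromosome (cis / coupling).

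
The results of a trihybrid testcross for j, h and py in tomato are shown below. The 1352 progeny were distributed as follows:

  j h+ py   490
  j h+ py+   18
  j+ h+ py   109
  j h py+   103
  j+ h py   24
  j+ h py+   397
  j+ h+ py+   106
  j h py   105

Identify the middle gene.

The two most frequent reciprocal classes, j+ h py+ and j h+ py, are the parental types, so the F1 was j+ h py+ / j h+ py.
The two rarest classes, j+ h py and j h+ py+, are the double crossovers. Comparing them with the parentals, only the py allele has switched, so py is the middle locus and the order is h – py – j.

py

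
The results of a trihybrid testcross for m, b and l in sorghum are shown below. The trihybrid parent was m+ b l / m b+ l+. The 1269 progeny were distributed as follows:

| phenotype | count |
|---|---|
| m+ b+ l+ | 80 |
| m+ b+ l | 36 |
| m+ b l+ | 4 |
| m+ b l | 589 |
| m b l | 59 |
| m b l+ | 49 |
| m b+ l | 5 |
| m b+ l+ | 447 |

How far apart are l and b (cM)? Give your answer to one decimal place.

The two rarest classes, m+ b l+ and m b+ l, are the double crossovers. Comparing them with the parentals, only the l allele has switched, so l is the middle locus and the order is b – l – m.
Crossovers in the b–l interval produce the single-crossover classes m+ b+ l and m b l+ (36 + 49 = 85) plus the double crossovers (9).
RF(b–l) = (85 + 9) / 1269 = 94/1269 = 0.0741 → 7.4 cM.

7.4 cM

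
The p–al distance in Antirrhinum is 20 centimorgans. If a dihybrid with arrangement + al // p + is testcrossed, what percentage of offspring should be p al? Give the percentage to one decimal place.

10.0%

A map distance of 20 centimorgans corresponds to a recombination frequency of 0.200.
The F1 is + al / p +, so p al is a recombinant gamete class with expected frequency r/2 = 0.200/2 = 0.1000.
That is 0.1000 = 10.0% of the progeny.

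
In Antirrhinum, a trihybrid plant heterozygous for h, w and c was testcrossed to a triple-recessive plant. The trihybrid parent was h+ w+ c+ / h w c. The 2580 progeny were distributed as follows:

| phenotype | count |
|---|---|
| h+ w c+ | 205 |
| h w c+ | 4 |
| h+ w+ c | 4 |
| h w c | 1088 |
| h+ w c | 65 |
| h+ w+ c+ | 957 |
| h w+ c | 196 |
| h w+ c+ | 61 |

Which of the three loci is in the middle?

The two rarest classes, h+ w+ c and h w c+, are the double crossovers. Comparing them with the parentals, only the c allele has switched, so c is the middle locus and the order is w – c – h.

c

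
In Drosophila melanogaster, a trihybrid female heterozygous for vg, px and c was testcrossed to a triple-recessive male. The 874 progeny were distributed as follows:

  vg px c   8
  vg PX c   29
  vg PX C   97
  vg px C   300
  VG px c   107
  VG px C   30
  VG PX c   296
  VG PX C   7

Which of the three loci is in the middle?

The two most frequent reciprocal classes, vg px C and VG PX c, are the parental types, so the F1 was vg px C / VG PX c.
The two rarest classes, vg px c and VG PX C, are the double crossovers. Comparing them with the parentals, only the c allele has switched, so c is the middle locus and the order is px – c – vg.

c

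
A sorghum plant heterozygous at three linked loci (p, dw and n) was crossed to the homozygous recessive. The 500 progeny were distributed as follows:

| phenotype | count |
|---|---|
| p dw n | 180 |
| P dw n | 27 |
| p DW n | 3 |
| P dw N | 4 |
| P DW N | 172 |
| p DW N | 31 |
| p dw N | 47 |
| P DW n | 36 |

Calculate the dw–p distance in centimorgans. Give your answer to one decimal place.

The two most frequent reciprocal classes, p dw n and P DW N, are the parental types, so the F1 was p dw n / P DW N.
The two rarest classes, p DW n and P dw N, are the double crossovers. Comparing them with the parentals, only the dw allele has switched, so dw is the middle locus and the order is n – dw – p.
Crossovers in the dw–p interval produce the single-crossover classes P dw n and p DW N (27 + 31 = 58) plus the double crossovers (7).
RF(dw–p) = (58 + 7) / 500 = 65/500 = 0.1300 → 13.0 centimorgans.

13.0 centimorgans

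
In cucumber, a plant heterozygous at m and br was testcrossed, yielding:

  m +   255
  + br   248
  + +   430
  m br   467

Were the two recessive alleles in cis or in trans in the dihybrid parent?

cis

The two most frequent classes are + + (430) and m br (467); these are the parental (non-recombinant) types.
So the F1 carried + + on one chromosome and m br on the other — the recessive alleles are on the same chromosome (cis / coupling).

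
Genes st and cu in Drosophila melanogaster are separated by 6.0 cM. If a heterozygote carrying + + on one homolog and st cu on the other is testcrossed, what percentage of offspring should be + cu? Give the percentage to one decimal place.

3.0%

A map distance of 6.0 cM corresponds to a recombination frequency of 0.060.
The F1 is + + / st cu, so + cu is a recombinant gamete class with expected frequency r/2 = 0.060/2 = 0.0300.
That is 0.0300 = 3.0% of the progeny.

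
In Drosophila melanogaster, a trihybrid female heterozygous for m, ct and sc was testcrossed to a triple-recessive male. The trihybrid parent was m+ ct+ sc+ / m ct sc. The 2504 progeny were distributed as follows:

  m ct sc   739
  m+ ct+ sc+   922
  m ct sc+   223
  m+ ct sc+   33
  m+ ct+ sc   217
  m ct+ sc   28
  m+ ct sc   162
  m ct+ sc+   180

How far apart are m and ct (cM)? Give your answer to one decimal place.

The two rarest classes, m+ ct sc+ and m ct+ sc, are the double crossovers. Comparing them with the parentals, only the ct allele has switched, so ct is the middle locus and the order is sc – ct – m.
Crossovers in the ct–m interval produce the single-crossover classes m ct+ sc+ and m+ ct sc (180 + 162 = 342) plus the double crossovers (61).
RF(ct–m) = (342 + 61) / 2504 = 403/2504 = 0.1609 → 16.1 cM.

16.1 cM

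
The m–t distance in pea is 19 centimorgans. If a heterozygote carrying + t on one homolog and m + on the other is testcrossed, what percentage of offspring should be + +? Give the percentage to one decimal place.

9.5%

A map distance of 19 centimorgans corresponds to a recombination frequency of 0.190.
The F1 is + t / m +, so + + is a recombinant gamete class with expected frequency r/2 = 0.190/2 = 0.0950.
That is 0.0950 = 9.5% of the progeny.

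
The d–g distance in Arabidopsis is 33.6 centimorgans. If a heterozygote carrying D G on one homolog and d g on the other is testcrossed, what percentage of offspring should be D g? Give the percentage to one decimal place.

A map distance of 33.6 centimorgans corresponds to a recombination frequency of 0.336.
The F1 is D G / d g, so D g is a recombinant gamete class with expected frequency r/2 = 0.336/2 = 0.1680.
That is 0.1680 = 16.8% of the progeny.

16.8%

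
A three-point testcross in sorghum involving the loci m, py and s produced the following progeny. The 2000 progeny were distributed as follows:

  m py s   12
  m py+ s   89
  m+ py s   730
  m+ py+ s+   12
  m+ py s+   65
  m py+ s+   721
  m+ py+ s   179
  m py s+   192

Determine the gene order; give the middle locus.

The two most frequent reciprocal classes, m py+ s+ and m+ py s, are the parental types, so the F1 was m py+ s+ / m+ py s.
The two rarest classes, m+ py+ s+ and m py s, are the double crossovers. Comparing them with the parentals, only the m allele has switched, so m is the middle locus and the order is s – m – py.

m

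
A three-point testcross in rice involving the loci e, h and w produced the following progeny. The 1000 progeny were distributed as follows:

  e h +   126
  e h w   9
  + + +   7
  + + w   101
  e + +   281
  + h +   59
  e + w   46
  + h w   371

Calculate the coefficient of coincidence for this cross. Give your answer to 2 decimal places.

0.54

The two most frequent reciprocal classes, + h w and e + +, are the parental types, so the F1 was + h w / e + +.
The two rarest classes, e h w and + + +, are the double crossovers. Comparing them with the parentals, only the e allele has switched, so e is the middle locus and the order is w – e – h.
w–e: (105 + 16)/1000 = 0.1210; e–h: (227 + 16)/1000 = 0.2430.
Expected DCO frequency = 0.1210 × 0.2430 ≈ 0.02940; observed = 16/1000 ≈ 0.01600.
Coefficient of coincidence = 0.01600/0.02940 ≈ 0.54.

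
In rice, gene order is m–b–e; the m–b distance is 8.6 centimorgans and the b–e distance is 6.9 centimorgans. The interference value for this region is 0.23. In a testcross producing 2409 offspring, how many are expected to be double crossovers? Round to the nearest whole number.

11

Map distances give recombination frequencies of 0.086 and 0.069 for the two intervals.
With interference 0.23 (so coincidence = 0.77), expected double-crossover frequency = 0.086 × 0.069 × 0.77 = 0.00457.
Expected number = 0.00457 × 2409 = 11.01 ≈ 11.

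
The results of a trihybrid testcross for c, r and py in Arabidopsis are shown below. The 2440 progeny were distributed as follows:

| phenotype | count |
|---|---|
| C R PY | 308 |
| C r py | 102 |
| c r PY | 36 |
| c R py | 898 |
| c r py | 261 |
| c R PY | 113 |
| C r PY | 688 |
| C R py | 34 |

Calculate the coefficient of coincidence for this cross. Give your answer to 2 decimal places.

0.94

The two most frequent reciprocal classes, C r PY and c R py, are the parental types, so the F1 was C r PY / c R py.
The two rarest classes, c r PY and C R py, are the double crossovers. Comparing them with the parentals, only the c allele has switched, so c is the middle locus and the order is r – c – py.
r–c: (569 + 70)/2440 = 0.2619; c–py: (215 + 70)/2440 = 0.1168.
Expected DCO frequency = 0.2619 × 0.1168 ≈ 0.03059; observed = 70/2440 ≈ 0.02869.
Coefficient of coincidence = 0.02869/0.03059 ≈ 0.94.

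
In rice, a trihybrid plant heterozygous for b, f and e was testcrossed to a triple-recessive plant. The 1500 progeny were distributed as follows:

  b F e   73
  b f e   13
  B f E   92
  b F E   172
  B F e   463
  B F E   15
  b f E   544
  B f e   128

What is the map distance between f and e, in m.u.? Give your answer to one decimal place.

21.9 m.u.

The two most frequent reciprocal classes, B F e and b f E, are the parental types, so the F1 was B F e / b f E.
The two rarest classes, B F E and b f e, are the double crossovers. Comparing them with the parentals, only the e allele has switched, so e is the middle locus and the order is f – e – b.
Crossovers in the f–e interval produce the single-crossover classes B f e and b F E (128 + 172 = 300) plus the double crossovers (28).
RF(f–e) = (300 + 28) / 1500 = 328/1500 = 0.2187 → 21.9 m.u.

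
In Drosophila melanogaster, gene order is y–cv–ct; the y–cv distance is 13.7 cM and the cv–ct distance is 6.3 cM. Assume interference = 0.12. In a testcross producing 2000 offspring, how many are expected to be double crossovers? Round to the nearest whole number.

Map distances give recombination frequencies of 0.137 and 0.063 for the two intervals.
With interference 0.12 (so coincidence = 0.88), expected double-crossover frequency = 0.137 × 0.063 × 0.88 = 0.00760.
Expected number = 0.00760 × 2000 = 15.19 ≈ 15.

15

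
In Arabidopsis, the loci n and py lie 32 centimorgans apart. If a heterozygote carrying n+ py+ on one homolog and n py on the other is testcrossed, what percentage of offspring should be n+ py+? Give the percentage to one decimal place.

A map distance of 32 centimorgans corresponds to a recombination frequency of 0.320.
The F1 is n+ py+ / n py, so n+ py+ is a parental gamete class with expected frequency (1 − r)/2 = 0.680/2 = 0.3400.
That is 0.3400 = 34.0% of the progeny.

34.0%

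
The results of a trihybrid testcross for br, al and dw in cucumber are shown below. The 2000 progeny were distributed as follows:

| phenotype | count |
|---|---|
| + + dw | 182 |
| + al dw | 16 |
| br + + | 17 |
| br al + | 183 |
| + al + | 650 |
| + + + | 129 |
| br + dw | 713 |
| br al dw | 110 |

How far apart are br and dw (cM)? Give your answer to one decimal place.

The two most frequent reciprocal classes, br + dw and + al +, are the parental types, so the F1 was br + dw / + al +.
The two rarest classes, br + + and + al dw, are the double crossovers. Comparing them with the parentals, only the dw allele has switched, so dw is the middle locus and the order is al – dw – br.
Crossovers in the dw–br interval produce the single-crossover classes + + dw and br al + (182 + 183 = 365) plus the double crossovers (33).
RF(dw–br) = (365 + 33) / 2000 = 398/2000 = 0.1990 → 19.9 cM.

19.9 cM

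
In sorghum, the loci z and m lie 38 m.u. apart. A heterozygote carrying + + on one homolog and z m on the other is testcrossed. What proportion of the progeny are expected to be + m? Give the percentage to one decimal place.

A map distance of 38 m.u. corresponds to a recombination frequency of 0.380.
The F1 is + + / z m, so + m is a recombinant gamete class with expected frequency r/2 = 0.380/2 = 0.1900.
That is 0.1900 = 19.0% of the progeny.

19.0%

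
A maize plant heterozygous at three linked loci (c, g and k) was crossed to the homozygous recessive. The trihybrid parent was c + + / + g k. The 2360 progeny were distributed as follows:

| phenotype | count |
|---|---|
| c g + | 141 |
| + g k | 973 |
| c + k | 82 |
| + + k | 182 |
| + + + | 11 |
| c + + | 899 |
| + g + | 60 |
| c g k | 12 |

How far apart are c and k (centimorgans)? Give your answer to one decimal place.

The two rarest classes, + + + and c g k, are the double crossovers. Comparing them with the parentals, only the c allele has switched, so c is the middle locus and the order is g – c – k.
Crossovers in the c–k interval produce the single-crossover classes c + k and + g + (82 + 60 = 142) plus the double crossovers (23).
RF(c–k) = (142 + 23) / 2360 = 165/2360 = 0.0699 → 7.0 centimorgans.

7.0 centimorgans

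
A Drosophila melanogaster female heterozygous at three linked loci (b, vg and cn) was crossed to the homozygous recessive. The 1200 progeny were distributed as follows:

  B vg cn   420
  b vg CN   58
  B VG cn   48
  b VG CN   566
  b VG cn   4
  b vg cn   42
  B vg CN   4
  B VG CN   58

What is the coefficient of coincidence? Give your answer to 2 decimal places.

0.78

The two most frequent reciprocal classes, B vg cn and b VG CN, are the parental types, so the F1 was B vg cn / b VG CN.
The two rarest classes, B vg CN and b VG cn, are the double crossovers. Comparing them with the parentals, only the cn allele has switched, so cn is the middle locus and the order is b – cn – vg.
b–cn: (100 + 8)/1200 = 0.0900; cn–vg: (106 + 8)/1200 = 0.0950.
Expected DCO frequency = 0.0900 × 0.0950 ≈ 0.00855; observed = 8/1200 ≈ 0.00667.
Coefficient of coincidence = 0.00667/0.00855 ≈ 0.78.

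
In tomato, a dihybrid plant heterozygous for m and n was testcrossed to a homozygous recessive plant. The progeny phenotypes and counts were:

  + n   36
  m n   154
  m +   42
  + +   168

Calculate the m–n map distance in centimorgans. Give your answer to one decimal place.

19.5 centimorgans

The two most frequent classes, + + (168) and m n (154), are the parental types, so the F1 was + + / m n.
The recombinant classes are + n and m +: 36 + 42 = 78.
Recombination frequency = 78/400 = 0.1950 ≈ 19.5%, i.e. 19.5 centimorgans.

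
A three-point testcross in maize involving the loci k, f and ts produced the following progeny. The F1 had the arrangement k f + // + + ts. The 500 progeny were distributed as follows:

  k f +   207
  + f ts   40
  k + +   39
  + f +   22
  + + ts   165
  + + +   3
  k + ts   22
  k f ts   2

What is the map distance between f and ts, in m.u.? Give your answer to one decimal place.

The two rarest classes, k f ts and + + +, are the double crossovers. Comparing them with the parentals, only the ts allele has switched, so ts is the middle locus and the order is f – ts – k.
Crossovers in the f–ts interval produce the single-crossover classes k + + and + f ts (39 + 40 = 79) plus the double crossovers (5).
RF(f–ts) = (79 + 5) / 500 = 84/500 = 0.1680 → 16.8 m.u.

16.8 m.u.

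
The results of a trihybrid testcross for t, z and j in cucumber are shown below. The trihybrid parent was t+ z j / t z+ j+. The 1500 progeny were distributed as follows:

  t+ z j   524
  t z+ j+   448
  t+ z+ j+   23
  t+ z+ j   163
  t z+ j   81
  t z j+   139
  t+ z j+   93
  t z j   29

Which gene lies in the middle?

The two rarest classes, t z j and t+ z+ j+, are the double crossovers. Comparing them with the parentals, only the t allele has switched, so t is the middle locus and the order is z – t – j.

t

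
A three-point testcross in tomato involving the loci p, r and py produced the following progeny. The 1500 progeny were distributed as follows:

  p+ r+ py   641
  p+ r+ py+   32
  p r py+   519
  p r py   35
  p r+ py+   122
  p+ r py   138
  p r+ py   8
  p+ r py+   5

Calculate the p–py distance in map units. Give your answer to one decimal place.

5.3 map units

The two most frequent reciprocal classes, p r py+ and p+ r+ py, are the parental types, so the F1 was p r py+ / p+ r+ py.
The two rarest classes, p+ r py+ and p r+ py, are the double crossovers. Comparing them with the parentals, only the p allele has switched, so p is the middle locus and the order is py – p – r.
Crossovers in the py–p interval produce the single-crossover classes p r py and p+ r+ py+ (35 + 32 = 67) plus the double crossovers (13).
RF(py–p) = (67 + 13) / 1500 = 80/1500 = 0.0533 → 5.3 map units.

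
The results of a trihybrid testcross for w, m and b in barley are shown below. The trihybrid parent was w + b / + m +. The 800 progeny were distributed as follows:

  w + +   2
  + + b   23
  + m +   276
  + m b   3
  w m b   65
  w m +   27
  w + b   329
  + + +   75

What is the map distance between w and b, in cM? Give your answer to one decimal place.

6.9 cM

The two rarest classes, w + + and + m b, are the double crossovers. Comparing them with the parentals, only the b allele has switched, so b is the middle locus and the order is w – b – m.
Crossovers in the w–b interval produce the single-crossover classes + + b and w m + (23 + 27 = 50) plus the double crossovers (5).
RF(w–b) = (50 + 5) / 800 = 55/800 = 0.0688 → 6.9 cM.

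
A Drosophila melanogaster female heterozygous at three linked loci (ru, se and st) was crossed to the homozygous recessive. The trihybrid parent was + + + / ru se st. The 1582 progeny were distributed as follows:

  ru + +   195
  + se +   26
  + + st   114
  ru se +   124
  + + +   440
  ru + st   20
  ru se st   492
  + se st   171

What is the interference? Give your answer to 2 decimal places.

The two rarest classes, + se + and ru + st, are the double crossovers. Comparing them with the parentals, only the se allele has switched, so se is the middle locus and the order is st – se – ru.
st–se: (238 + 46)/1582 = 0.1795; se–ru: (366 + 46)/1582 = 0.2604.
Expected DCO frequency = 0.1795 × 0.2604 ≈ 0.04674; observed = 46/1582 ≈ 0.02908.
Coefficient of coincidence = 0.02908/0.04674 ≈ 0.62; interference = 1 − 0.62 = 0.38.

0.38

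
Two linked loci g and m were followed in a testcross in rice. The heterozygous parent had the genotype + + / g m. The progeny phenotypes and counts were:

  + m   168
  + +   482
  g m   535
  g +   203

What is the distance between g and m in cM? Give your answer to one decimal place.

26.7 cM

The recombinant classes are + m and g +: 168 + 203 = 371.
Recombination frequency = 371/1388 = 0.2673 ≈ 26.7%, i.e. 26.7 cM.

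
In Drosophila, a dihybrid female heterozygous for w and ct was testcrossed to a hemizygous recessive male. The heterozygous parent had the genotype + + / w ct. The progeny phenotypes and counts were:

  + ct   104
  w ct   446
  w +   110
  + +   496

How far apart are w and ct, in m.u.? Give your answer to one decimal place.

18.5 m.u.

The recombinant classes are + ct and w +: 104 + 110 = 214.
Recombination frequency = 214/1156 = 0.1851 ≈ 18.5%, i.e. 18.5 m.u.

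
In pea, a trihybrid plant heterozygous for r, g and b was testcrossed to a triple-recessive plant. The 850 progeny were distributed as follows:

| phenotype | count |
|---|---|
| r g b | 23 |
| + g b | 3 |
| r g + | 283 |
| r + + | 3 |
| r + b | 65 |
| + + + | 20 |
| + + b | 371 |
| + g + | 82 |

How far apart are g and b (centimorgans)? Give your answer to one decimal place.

The two most frequent reciprocal classes, r g + and + + b, are the parental types, so the F1 was r g + / + + b.
The two rarest classes, r + + and + g b, are the double crossovers. Comparing them with the parentals, only the g allele has switched, so g is the middle locus and the order is b – g – r.
Crossovers in the b–g interval produce the single-crossover classes r g b and + + + (23 + 20 = 43) plus the double crossovers (6).
RF(b–g) = (43 + 6) / 850 = 49/850 = 0.0576 → 5.8 centimorgans.

5.8 centimorgans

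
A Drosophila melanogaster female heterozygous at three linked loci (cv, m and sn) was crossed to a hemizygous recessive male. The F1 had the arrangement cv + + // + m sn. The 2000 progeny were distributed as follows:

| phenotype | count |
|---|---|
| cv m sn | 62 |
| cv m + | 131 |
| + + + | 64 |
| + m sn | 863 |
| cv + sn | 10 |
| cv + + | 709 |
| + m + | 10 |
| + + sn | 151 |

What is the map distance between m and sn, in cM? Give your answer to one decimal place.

The two rarest classes, cv + sn and + m +, are the double crossovers. Comparing them with the parentals, only the sn allele has switched, so sn is the middle locus and the order is m – sn – cv.
Crossovers in the m–sn interval produce the single-crossover classes cv m + and + + sn (131 + 151 = 282) plus the double crossovers (20).
RF(m–sn) = (282 + 20) / 2000 = 302/2000 = 0.1510 → 15.1 cM.

15.1 cM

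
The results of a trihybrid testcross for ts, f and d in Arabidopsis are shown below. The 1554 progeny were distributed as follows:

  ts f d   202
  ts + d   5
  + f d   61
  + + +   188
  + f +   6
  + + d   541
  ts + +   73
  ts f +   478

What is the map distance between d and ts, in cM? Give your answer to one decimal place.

The two most frequent reciprocal classes, + + d and ts f +, are the parental types, so the F1 was + + d / ts f +.
The two rarest classes, ts + d and + f +, are the double crossovers. Comparing them with the parentals, only the ts allele has switched, so ts is the middle locus and the order is d – ts – f.
Crossovers in the d–ts interval produce the single-crossover classes + + + and ts f d (188 + 202 = 390) plus the double crossovers (11).
RF(d–ts) = (390 + 11) / 1554 = 401/1554 = 0.2580 → 25.8 cM.

25.8 cM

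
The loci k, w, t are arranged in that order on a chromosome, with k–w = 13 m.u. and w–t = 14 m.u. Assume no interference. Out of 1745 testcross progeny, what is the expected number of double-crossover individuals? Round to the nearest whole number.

Map distances give recombination frequencies of 0.130 and 0.140 for the two intervals.
With no interference, expected double-crossover frequency = 0.130 × 0.140 = 0.01820.
Expected number = 0.01820 × 1745 = 31.76 ≈ 32.

32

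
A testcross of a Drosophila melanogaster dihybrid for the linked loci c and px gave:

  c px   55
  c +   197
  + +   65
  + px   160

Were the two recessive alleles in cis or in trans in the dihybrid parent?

trans

The two most frequent classes are + px (160) and c + (197); these are the parental (non-recombinant) types.
So the F1 carried + px on one chromosome and c + on the other — the recessive alleles are on opposite chromosomes (trans / repulsion).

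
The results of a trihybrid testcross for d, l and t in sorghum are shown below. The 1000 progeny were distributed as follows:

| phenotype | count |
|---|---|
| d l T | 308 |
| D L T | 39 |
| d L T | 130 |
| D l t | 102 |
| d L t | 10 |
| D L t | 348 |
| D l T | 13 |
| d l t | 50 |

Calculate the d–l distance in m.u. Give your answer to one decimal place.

25.5 m.u.

The two most frequent reciprocal classes, D L t and d l T, are the parental types, so the F1 was D L t / d l T.
The two rarest classes, d L t and D l T, are the double crossovers. Comparing them with the parentals, only the d allele has switched, so d is the middle locus and the order is t – d – l.
Crossovers in the d–l interval produce the single-crossover classes D l t and d L T (102 + 130 = 232) plus the double crossovers (23).
RF(d–l) = (232 + 23) / 1000 = 255/1000 = 0.2550 → 25.5 m.u.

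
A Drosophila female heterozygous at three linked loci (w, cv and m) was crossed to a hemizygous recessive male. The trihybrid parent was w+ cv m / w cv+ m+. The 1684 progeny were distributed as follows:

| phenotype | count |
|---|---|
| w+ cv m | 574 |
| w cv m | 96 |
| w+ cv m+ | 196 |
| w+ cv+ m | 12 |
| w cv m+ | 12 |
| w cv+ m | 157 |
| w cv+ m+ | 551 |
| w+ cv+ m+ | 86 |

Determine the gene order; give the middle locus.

cv

The two rarest classes, w+ cv+ m and w cv m+, are the double crossovers. Comparing them with the parentals, only the cv allele has switched, so cv is the middle locus and the order is m – cv – w.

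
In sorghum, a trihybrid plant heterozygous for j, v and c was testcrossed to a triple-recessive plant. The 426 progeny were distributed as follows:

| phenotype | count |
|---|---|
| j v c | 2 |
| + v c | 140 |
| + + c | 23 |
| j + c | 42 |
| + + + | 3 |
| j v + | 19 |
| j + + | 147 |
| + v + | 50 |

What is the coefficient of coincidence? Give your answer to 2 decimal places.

The two most frequent reciprocal classes, + v c and j + +, are the parental types, so the F1 was + v c / j + +.
The two rarest classes, j v c and + + +, are the double crossovers. Comparing them with the parentals, only the j allele has switched, so j is the middle locus and the order is v – j – c.
v–j: (42 + 5)/426 = 0.1103; j–c: (92 + 5)/426 = 0.2277.
Expected DCO frequency = 0.1103 × 0.2277 ≈ 0.02512; observed = 5/426 ≈ 0.01174.
Coefficient of coincidence = 0.01174/0.02512 ≈ 0.47.

0.47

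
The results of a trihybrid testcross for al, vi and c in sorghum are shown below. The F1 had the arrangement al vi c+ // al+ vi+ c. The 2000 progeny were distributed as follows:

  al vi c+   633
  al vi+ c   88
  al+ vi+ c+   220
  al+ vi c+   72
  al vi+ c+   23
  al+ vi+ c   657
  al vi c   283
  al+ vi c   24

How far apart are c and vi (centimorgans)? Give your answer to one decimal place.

27.5 centimorgans

The two rarest classes, al vi+ c+ and al+ vi c, are the double crossovers. Comparing them with the parentals, only the vi allele has switched, so vi is the middle locus and the order is c – vi – al.
Crossovers in the c–vi interval produce the single-crossover classes al vi c and al+ vi+ c+ (283 + 220 = 503) plus the double crossovers (47).
RF(c–vi) = (503 + 47) / 2000 = 550/2000 = 0.2750 → 27.5 centimorgans.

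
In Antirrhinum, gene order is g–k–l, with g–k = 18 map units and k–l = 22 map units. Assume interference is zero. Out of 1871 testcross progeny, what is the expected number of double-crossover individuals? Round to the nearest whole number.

Map distances give recombination frequencies of 0.180 and 0.220 for the two intervals.
With no interference, expected double-crossover frequency = 0.180 × 0.220 = 0.03960.
Expected number = 0.03960 × 1871 = 74.09 ≈ 74.

74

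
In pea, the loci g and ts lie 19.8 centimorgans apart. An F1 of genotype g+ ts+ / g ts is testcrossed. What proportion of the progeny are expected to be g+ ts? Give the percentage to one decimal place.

A map distance of 19.8 centimorgans corresponds to a recombination frequency of 0.198.
The F1 is g+ ts+ / g ts, so g+ ts is a recombinant gamete class with expected frequency r/2 = 0.198/2 = 0.0990.
That is 0.0990 = 9.9% of the progeny.

9.9%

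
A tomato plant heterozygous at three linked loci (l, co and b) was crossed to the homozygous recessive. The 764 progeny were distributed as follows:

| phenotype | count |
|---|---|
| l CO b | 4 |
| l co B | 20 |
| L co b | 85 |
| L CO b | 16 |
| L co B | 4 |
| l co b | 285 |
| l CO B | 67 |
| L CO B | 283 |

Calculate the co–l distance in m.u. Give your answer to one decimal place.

The two most frequent reciprocal classes, L CO B and l co b, are the parental types, so the F1 was L CO B / l co b.
The two rarest classes, L co B and l CO b, are the double crossovers. Comparing them with the parentals, only the co allele has switched, so co is the middle locus and the order is l – co – b.
Crossovers in the l–co interval produce the single-crossover classes l CO B and L co b (67 + 85 = 152) plus the double crossovers (8).
RF(l–co) = (152 + 8) / 764 = 160/764 = 0.2094 → 20.9 m.u.

20.9 m.u.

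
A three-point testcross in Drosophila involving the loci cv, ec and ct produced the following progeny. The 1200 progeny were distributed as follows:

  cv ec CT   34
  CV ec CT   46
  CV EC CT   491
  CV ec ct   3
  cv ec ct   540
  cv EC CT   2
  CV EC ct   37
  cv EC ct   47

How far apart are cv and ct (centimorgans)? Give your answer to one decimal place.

6.3 centimorgans

The two most frequent reciprocal classes, CV EC CT and cv ec ct, are the parental types, so the F1 was CV EC CT / cv ec ct.
The two rarest classes, cv EC CT and CV ec ct, are the double crossovers. Comparing them with the parentals, only the cv allele has switched, so cv is the middle locus and the order is ec – cv – ct.
Crossovers in the cv–ct interval produce the single-crossover classes CV EC ct and cv ec CT (37 + 34 = 71) plus the double crossovers (5).
RF(cv–ct) = (71 + 5) / 1200 = 76/1200 = 0.0633 → 6.3 centimorgans.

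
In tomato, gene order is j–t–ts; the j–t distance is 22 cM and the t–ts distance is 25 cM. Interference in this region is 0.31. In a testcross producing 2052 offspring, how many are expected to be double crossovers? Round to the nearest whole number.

Map distances give recombination frequencies of 0.220 and 0.250 for the two intervals.
With interference 0.31 (so coincidence = 0.69), expected double-crossover frequency = 0.220 × 0.250 × 0.69 = 0.03795.
Expected number = 0.03795 × 2052 = 77.87 ≈ 78.

78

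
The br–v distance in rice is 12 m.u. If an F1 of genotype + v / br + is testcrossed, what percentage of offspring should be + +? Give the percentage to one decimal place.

A map distance of 12 m.u. corresponds to a recombination frequency of 0.120.
The F1 is + v / br +, so + + is a recombinant gamete class with expected frequency r/2 = 0.120/2 = 0.0600.
That is 0.0600 = 6.0% of the progeny.

6.0%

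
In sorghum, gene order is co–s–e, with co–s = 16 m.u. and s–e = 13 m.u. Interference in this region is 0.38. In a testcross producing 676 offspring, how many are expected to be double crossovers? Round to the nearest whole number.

9

Map distances give recombination frequencies of 0.160 and 0.130 for the two intervals.
With interference 0.38 (so coincidence = 0.62), expected double-crossover frequency = 0.160 × 0.130 × 0.62 = 0.01290.
Expected number = 0.01290 × 676 = 8.72 ≈ 9.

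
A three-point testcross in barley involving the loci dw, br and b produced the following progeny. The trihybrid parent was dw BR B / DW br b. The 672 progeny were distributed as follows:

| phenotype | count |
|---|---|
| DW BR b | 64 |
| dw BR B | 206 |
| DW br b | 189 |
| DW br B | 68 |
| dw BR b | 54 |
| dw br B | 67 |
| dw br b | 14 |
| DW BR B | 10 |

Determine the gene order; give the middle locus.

dw

The two rarest classes, DW BR B and dw br b, are the double crossovers. Comparing them with the parentals, only the dw allele has switched, so dw is the middle locus and the order is b – dw – br.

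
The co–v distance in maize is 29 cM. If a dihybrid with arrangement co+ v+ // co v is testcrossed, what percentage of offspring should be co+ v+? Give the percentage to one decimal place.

A map distance of 29 cM corresponds to a recombination frequency of 0.290.
The F1 is co+ v+ / co v, so co+ v+ is a parental gamete class with expected frequency (1 − r)/2 = 0.710/2 = 0.3550.
That is 0.3550 = 35.5% of the progeny.

35.5%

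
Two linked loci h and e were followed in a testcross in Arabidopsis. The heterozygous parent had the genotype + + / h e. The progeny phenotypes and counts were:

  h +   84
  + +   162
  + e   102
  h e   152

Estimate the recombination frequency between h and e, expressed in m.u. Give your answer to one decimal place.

The recombinant classes are + e and h +: 102 + 84 = 186.
Recombination frequency = 186/500 = 0.3720 ≈ 37.2%, i.e. 37.2 m.u.

37.2 m.u.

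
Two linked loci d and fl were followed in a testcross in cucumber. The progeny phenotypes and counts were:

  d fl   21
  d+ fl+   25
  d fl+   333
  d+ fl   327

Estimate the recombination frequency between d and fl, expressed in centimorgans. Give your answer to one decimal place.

The two most frequent classes, d+ fl (327) and d fl+ (333), are the parental types, so the F1 was d+ fl / d fl+.
The recombinant classes are d+ fl+ and d fl: 25 + 21 = 46.
Recombination frequency = 46/706 = 0.0652 ≈ 6.5%, i.e. 6.5 centimorgans.

6.5 centimorgans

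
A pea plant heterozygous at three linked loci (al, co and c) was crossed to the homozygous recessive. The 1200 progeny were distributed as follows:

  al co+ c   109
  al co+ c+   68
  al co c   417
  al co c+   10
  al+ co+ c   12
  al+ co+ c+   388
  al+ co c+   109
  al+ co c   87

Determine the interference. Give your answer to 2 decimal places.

The two most frequent reciprocal classes, al+ co+ c+ and al co c, are the parental types, so the F1 was al+ co+ c+ / al co c.
The two rarest classes, al+ co+ c and al co c+, are the double crossovers. Comparing them with the parentals, only the c allele has switched, so c is the middle locus and the order is co – c – al.
co–c: (218 + 22)/1200 = 0.2000; c–al: (155 + 22)/1200 = 0.1475.
Expected DCO frequency = 0.2000 × 0.1475 ≈ 0.02950; observed = 22/1200 ≈ 0.01833.
Coefficient of coincidence = 0.01833/0.02950 ≈ 0.62; interference = 1 − 0.62 = 0.38.

0.38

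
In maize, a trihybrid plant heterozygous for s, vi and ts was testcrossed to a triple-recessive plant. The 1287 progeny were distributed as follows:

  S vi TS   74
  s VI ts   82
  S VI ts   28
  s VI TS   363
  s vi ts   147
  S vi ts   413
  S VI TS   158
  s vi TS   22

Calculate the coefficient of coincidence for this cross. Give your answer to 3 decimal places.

0.880

The two most frequent reciprocal classes, S vi ts and s VI TS, are the parental types, so the F1 was S vi ts / s VI TS.
The two rarest classes, S VI ts and s vi TS, are the double crossovers. Comparing them with the parentals, only the vi allele has switched, so vi is the middle locus and the order is ts – vi – s.
ts–vi: (156 + 50)/1287 = 0.1601; vi–s: (305 + 50)/1287 = 0.2758.
Expected DCO frequency = 0.1601 × 0.2758 ≈ 0.04416; observed = 50/1287 ≈ 0.03885.
Coefficient of coincidence = 0.03885/0.04416 ≈ 0.880.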